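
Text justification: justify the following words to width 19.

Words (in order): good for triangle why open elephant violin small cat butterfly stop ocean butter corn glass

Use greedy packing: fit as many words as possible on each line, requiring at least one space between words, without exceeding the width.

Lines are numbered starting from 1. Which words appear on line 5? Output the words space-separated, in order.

Line 1: ['good', 'for', 'triangle'] (min_width=17, slack=2)
Line 2: ['why', 'open', 'elephant'] (min_width=17, slack=2)
Line 3: ['violin', 'small', 'cat'] (min_width=16, slack=3)
Line 4: ['butterfly', 'stop'] (min_width=14, slack=5)
Line 5: ['ocean', 'butter', 'corn'] (min_width=17, slack=2)
Line 6: ['glass'] (min_width=5, slack=14)

Answer: ocean butter corn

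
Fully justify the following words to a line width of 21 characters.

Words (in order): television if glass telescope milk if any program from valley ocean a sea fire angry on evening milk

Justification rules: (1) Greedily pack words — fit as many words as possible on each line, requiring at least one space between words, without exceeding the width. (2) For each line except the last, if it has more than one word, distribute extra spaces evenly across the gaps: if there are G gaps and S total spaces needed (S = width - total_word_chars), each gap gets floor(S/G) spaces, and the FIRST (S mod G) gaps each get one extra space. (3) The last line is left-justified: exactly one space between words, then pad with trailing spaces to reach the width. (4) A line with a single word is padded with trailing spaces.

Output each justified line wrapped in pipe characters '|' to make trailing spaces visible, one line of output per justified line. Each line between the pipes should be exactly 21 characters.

Answer: |television  if  glass|
|telescope milk if any|
|program  from  valley|
|ocean   a   sea  fire|
|angry on evening milk|

Derivation:
Line 1: ['television', 'if', 'glass'] (min_width=19, slack=2)
Line 2: ['telescope', 'milk', 'if', 'any'] (min_width=21, slack=0)
Line 3: ['program', 'from', 'valley'] (min_width=19, slack=2)
Line 4: ['ocean', 'a', 'sea', 'fire'] (min_width=16, slack=5)
Line 5: ['angry', 'on', 'evening', 'milk'] (min_width=21, slack=0)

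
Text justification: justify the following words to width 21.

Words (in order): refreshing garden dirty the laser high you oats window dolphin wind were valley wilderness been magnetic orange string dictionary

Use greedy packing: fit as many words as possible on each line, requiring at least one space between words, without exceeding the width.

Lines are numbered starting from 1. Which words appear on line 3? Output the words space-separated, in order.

Answer: you oats window

Derivation:
Line 1: ['refreshing', 'garden'] (min_width=17, slack=4)
Line 2: ['dirty', 'the', 'laser', 'high'] (min_width=20, slack=1)
Line 3: ['you', 'oats', 'window'] (min_width=15, slack=6)
Line 4: ['dolphin', 'wind', 'were'] (min_width=17, slack=4)
Line 5: ['valley', 'wilderness'] (min_width=17, slack=4)
Line 6: ['been', 'magnetic', 'orange'] (min_width=20, slack=1)
Line 7: ['string', 'dictionary'] (min_width=17, slack=4)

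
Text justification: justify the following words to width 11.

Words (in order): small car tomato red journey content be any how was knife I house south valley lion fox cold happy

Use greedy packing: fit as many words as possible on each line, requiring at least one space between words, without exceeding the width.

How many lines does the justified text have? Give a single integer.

Line 1: ['small', 'car'] (min_width=9, slack=2)
Line 2: ['tomato', 'red'] (min_width=10, slack=1)
Line 3: ['journey'] (min_width=7, slack=4)
Line 4: ['content', 'be'] (min_width=10, slack=1)
Line 5: ['any', 'how', 'was'] (min_width=11, slack=0)
Line 6: ['knife', 'I'] (min_width=7, slack=4)
Line 7: ['house', 'south'] (min_width=11, slack=0)
Line 8: ['valley', 'lion'] (min_width=11, slack=0)
Line 9: ['fox', 'cold'] (min_width=8, slack=3)
Line 10: ['happy'] (min_width=5, slack=6)
Total lines: 10

Answer: 10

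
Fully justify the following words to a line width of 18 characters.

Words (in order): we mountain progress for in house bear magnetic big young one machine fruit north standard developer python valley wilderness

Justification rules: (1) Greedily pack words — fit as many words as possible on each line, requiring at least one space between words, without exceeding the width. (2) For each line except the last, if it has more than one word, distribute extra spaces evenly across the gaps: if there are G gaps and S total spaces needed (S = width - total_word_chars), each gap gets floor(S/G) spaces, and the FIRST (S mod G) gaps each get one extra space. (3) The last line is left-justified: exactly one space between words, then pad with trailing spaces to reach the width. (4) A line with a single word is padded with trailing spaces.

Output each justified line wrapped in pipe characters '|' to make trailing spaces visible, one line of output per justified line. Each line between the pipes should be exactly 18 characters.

Answer: |we        mountain|
|progress   for  in|
|house         bear|
|magnetic big young|
|one  machine fruit|
|north     standard|
|developer   python|
|valley wilderness |

Derivation:
Line 1: ['we', 'mountain'] (min_width=11, slack=7)
Line 2: ['progress', 'for', 'in'] (min_width=15, slack=3)
Line 3: ['house', 'bear'] (min_width=10, slack=8)
Line 4: ['magnetic', 'big', 'young'] (min_width=18, slack=0)
Line 5: ['one', 'machine', 'fruit'] (min_width=17, slack=1)
Line 6: ['north', 'standard'] (min_width=14, slack=4)
Line 7: ['developer', 'python'] (min_width=16, slack=2)
Line 8: ['valley', 'wilderness'] (min_width=17, slack=1)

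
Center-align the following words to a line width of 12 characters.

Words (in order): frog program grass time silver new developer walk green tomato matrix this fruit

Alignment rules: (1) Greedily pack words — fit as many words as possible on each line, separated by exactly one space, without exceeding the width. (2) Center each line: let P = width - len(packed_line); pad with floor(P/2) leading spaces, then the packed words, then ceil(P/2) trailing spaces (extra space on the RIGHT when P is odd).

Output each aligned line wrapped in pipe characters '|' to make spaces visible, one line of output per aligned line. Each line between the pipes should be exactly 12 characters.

Line 1: ['frog', 'program'] (min_width=12, slack=0)
Line 2: ['grass', 'time'] (min_width=10, slack=2)
Line 3: ['silver', 'new'] (min_width=10, slack=2)
Line 4: ['developer'] (min_width=9, slack=3)
Line 5: ['walk', 'green'] (min_width=10, slack=2)
Line 6: ['tomato'] (min_width=6, slack=6)
Line 7: ['matrix', 'this'] (min_width=11, slack=1)
Line 8: ['fruit'] (min_width=5, slack=7)

Answer: |frog program|
| grass time |
| silver new |
| developer  |
| walk green |
|   tomato   |
|matrix this |
|   fruit    |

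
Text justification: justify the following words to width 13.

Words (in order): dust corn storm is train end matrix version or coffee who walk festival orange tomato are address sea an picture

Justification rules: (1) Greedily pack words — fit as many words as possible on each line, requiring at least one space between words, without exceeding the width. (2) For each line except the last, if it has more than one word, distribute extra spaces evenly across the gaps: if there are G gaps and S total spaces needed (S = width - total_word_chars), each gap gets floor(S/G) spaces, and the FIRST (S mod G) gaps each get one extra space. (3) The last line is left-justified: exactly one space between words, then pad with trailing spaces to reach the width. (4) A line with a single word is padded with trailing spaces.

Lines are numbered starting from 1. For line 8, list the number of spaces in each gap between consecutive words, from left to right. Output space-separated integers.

Line 1: ['dust', 'corn'] (min_width=9, slack=4)
Line 2: ['storm', 'is'] (min_width=8, slack=5)
Line 3: ['train', 'end'] (min_width=9, slack=4)
Line 4: ['matrix'] (min_width=6, slack=7)
Line 5: ['version', 'or'] (min_width=10, slack=3)
Line 6: ['coffee', 'who'] (min_width=10, slack=3)
Line 7: ['walk', 'festival'] (min_width=13, slack=0)
Line 8: ['orange', 'tomato'] (min_width=13, slack=0)
Line 9: ['are', 'address'] (min_width=11, slack=2)
Line 10: ['sea', 'an'] (min_width=6, slack=7)
Line 11: ['picture'] (min_width=7, slack=6)

Answer: 1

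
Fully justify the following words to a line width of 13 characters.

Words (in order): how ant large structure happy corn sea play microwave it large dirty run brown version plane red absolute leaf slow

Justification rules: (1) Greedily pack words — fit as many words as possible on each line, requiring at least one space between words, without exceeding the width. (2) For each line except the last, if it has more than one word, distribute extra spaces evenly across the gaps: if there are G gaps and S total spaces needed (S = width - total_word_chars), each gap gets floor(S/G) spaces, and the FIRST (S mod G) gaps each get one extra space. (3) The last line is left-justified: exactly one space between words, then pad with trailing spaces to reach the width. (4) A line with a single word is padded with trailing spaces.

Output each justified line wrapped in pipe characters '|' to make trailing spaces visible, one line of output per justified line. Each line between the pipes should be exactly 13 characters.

Line 1: ['how', 'ant', 'large'] (min_width=13, slack=0)
Line 2: ['structure'] (min_width=9, slack=4)
Line 3: ['happy', 'corn'] (min_width=10, slack=3)
Line 4: ['sea', 'play'] (min_width=8, slack=5)
Line 5: ['microwave', 'it'] (min_width=12, slack=1)
Line 6: ['large', 'dirty'] (min_width=11, slack=2)
Line 7: ['run', 'brown'] (min_width=9, slack=4)
Line 8: ['version', 'plane'] (min_width=13, slack=0)
Line 9: ['red', 'absolute'] (min_width=12, slack=1)
Line 10: ['leaf', 'slow'] (min_width=9, slack=4)

Answer: |how ant large|
|structure    |
|happy    corn|
|sea      play|
|microwave  it|
|large   dirty|
|run     brown|
|version plane|
|red  absolute|
|leaf slow    |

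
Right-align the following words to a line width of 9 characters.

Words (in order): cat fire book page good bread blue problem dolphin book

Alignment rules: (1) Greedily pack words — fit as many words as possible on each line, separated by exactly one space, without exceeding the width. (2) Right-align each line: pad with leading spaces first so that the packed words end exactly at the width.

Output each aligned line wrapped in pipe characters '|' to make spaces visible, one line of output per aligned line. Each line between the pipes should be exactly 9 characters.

Answer: | cat fire|
|book page|
|     good|
|    bread|
|     blue|
|  problem|
|  dolphin|
|     book|

Derivation:
Line 1: ['cat', 'fire'] (min_width=8, slack=1)
Line 2: ['book', 'page'] (min_width=9, slack=0)
Line 3: ['good'] (min_width=4, slack=5)
Line 4: ['bread'] (min_width=5, slack=4)
Line 5: ['blue'] (min_width=4, slack=5)
Line 6: ['problem'] (min_width=7, slack=2)
Line 7: ['dolphin'] (min_width=7, slack=2)
Line 8: ['book'] (min_width=4, slack=5)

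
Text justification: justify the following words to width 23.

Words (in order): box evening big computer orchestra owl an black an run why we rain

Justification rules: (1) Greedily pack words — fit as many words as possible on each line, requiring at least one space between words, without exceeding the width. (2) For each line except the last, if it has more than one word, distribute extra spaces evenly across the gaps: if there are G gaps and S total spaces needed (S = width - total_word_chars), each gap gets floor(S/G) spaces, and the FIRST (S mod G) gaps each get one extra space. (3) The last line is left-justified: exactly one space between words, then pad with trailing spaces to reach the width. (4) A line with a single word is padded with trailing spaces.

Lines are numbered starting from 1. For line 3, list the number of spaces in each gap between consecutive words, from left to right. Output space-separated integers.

Line 1: ['box', 'evening', 'big'] (min_width=15, slack=8)
Line 2: ['computer', 'orchestra', 'owl'] (min_width=22, slack=1)
Line 3: ['an', 'black', 'an', 'run', 'why', 'we'] (min_width=22, slack=1)
Line 4: ['rain'] (min_width=4, slack=19)

Answer: 2 1 1 1 1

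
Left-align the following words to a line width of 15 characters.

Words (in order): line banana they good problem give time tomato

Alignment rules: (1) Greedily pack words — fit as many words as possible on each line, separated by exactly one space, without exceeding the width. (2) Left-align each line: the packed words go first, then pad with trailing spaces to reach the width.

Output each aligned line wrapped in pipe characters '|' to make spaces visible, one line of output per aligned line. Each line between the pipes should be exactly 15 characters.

Line 1: ['line', 'banana'] (min_width=11, slack=4)
Line 2: ['they', 'good'] (min_width=9, slack=6)
Line 3: ['problem', 'give'] (min_width=12, slack=3)
Line 4: ['time', 'tomato'] (min_width=11, slack=4)

Answer: |line banana    |
|they good      |
|problem give   |
|time tomato    |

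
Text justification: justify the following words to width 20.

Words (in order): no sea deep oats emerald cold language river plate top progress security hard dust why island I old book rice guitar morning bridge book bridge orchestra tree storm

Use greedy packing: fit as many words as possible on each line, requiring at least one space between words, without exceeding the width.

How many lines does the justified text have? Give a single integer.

Line 1: ['no', 'sea', 'deep', 'oats'] (min_width=16, slack=4)
Line 2: ['emerald', 'cold'] (min_width=12, slack=8)
Line 3: ['language', 'river', 'plate'] (min_width=20, slack=0)
Line 4: ['top', 'progress'] (min_width=12, slack=8)
Line 5: ['security', 'hard', 'dust'] (min_width=18, slack=2)
Line 6: ['why', 'island', 'I', 'old'] (min_width=16, slack=4)
Line 7: ['book', 'rice', 'guitar'] (min_width=16, slack=4)
Line 8: ['morning', 'bridge', 'book'] (min_width=19, slack=1)
Line 9: ['bridge', 'orchestra'] (min_width=16, slack=4)
Line 10: ['tree', 'storm'] (min_width=10, slack=10)
Total lines: 10

Answer: 10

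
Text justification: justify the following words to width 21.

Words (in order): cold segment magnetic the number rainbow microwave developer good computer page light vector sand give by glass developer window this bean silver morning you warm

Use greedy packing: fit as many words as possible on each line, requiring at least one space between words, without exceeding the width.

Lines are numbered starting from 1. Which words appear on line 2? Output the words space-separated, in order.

Line 1: ['cold', 'segment', 'magnetic'] (min_width=21, slack=0)
Line 2: ['the', 'number', 'rainbow'] (min_width=18, slack=3)
Line 3: ['microwave', 'developer'] (min_width=19, slack=2)
Line 4: ['good', 'computer', 'page'] (min_width=18, slack=3)
Line 5: ['light', 'vector', 'sand'] (min_width=17, slack=4)
Line 6: ['give', 'by', 'glass'] (min_width=13, slack=8)
Line 7: ['developer', 'window', 'this'] (min_width=21, slack=0)
Line 8: ['bean', 'silver', 'morning'] (min_width=19, slack=2)
Line 9: ['you', 'warm'] (min_width=8, slack=13)

Answer: the number rainbow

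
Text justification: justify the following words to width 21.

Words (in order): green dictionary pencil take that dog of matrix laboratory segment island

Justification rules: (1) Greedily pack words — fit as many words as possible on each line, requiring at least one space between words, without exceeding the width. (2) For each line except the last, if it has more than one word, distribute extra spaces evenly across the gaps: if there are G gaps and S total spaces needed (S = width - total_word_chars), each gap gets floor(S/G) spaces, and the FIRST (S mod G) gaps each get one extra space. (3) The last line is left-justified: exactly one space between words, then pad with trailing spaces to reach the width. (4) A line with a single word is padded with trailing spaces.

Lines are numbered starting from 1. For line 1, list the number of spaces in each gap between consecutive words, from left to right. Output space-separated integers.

Line 1: ['green', 'dictionary'] (min_width=16, slack=5)
Line 2: ['pencil', 'take', 'that', 'dog'] (min_width=20, slack=1)
Line 3: ['of', 'matrix', 'laboratory'] (min_width=20, slack=1)
Line 4: ['segment', 'island'] (min_width=14, slack=7)

Answer: 6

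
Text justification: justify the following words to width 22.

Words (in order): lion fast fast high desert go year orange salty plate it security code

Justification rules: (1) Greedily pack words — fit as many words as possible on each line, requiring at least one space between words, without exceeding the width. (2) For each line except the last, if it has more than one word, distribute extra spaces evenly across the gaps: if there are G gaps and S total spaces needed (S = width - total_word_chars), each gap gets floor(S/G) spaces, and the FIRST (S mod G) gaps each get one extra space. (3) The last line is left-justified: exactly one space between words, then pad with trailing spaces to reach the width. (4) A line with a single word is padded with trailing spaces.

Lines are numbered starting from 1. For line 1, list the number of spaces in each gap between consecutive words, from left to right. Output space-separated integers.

Answer: 2 2 2

Derivation:
Line 1: ['lion', 'fast', 'fast', 'high'] (min_width=19, slack=3)
Line 2: ['desert', 'go', 'year', 'orange'] (min_width=21, slack=1)
Line 3: ['salty', 'plate', 'it'] (min_width=14, slack=8)
Line 4: ['security', 'code'] (min_width=13, slack=9)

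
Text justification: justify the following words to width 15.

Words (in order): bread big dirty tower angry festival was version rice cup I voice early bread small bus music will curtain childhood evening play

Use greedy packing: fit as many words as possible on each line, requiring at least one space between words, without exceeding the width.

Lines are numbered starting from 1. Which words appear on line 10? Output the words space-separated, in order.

Answer: evening play

Derivation:
Line 1: ['bread', 'big', 'dirty'] (min_width=15, slack=0)
Line 2: ['tower', 'angry'] (min_width=11, slack=4)
Line 3: ['festival', 'was'] (min_width=12, slack=3)
Line 4: ['version', 'rice'] (min_width=12, slack=3)
Line 5: ['cup', 'I', 'voice'] (min_width=11, slack=4)
Line 6: ['early', 'bread'] (min_width=11, slack=4)
Line 7: ['small', 'bus', 'music'] (min_width=15, slack=0)
Line 8: ['will', 'curtain'] (min_width=12, slack=3)
Line 9: ['childhood'] (min_width=9, slack=6)
Line 10: ['evening', 'play'] (min_width=12, slack=3)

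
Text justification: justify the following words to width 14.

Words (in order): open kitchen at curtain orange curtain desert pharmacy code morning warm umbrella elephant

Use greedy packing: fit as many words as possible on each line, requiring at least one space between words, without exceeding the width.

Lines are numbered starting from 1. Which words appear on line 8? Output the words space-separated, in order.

Line 1: ['open', 'kitchen'] (min_width=12, slack=2)
Line 2: ['at', 'curtain'] (min_width=10, slack=4)
Line 3: ['orange', 'curtain'] (min_width=14, slack=0)
Line 4: ['desert'] (min_width=6, slack=8)
Line 5: ['pharmacy', 'code'] (min_width=13, slack=1)
Line 6: ['morning', 'warm'] (min_width=12, slack=2)
Line 7: ['umbrella'] (min_width=8, slack=6)
Line 8: ['elephant'] (min_width=8, slack=6)

Answer: elephant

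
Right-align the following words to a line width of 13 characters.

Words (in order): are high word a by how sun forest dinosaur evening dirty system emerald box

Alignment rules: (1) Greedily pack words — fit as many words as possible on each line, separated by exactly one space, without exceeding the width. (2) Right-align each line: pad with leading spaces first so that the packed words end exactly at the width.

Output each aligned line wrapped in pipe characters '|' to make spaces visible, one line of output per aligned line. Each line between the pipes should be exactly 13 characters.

Answer: |are high word|
| a by how sun|
|       forest|
|     dinosaur|
|evening dirty|
|       system|
|  emerald box|

Derivation:
Line 1: ['are', 'high', 'word'] (min_width=13, slack=0)
Line 2: ['a', 'by', 'how', 'sun'] (min_width=12, slack=1)
Line 3: ['forest'] (min_width=6, slack=7)
Line 4: ['dinosaur'] (min_width=8, slack=5)
Line 5: ['evening', 'dirty'] (min_width=13, slack=0)
Line 6: ['system'] (min_width=6, slack=7)
Line 7: ['emerald', 'box'] (min_width=11, slack=2)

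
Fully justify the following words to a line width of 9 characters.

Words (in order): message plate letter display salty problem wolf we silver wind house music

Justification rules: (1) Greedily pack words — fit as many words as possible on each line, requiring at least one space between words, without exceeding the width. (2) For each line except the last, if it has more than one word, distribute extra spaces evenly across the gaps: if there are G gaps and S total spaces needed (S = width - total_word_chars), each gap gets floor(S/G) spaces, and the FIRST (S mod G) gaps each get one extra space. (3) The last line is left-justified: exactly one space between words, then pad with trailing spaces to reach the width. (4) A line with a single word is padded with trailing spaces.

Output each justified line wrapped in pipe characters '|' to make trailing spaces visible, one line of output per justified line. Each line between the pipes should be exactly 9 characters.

Line 1: ['message'] (min_width=7, slack=2)
Line 2: ['plate'] (min_width=5, slack=4)
Line 3: ['letter'] (min_width=6, slack=3)
Line 4: ['display'] (min_width=7, slack=2)
Line 5: ['salty'] (min_width=5, slack=4)
Line 6: ['problem'] (min_width=7, slack=2)
Line 7: ['wolf', 'we'] (min_width=7, slack=2)
Line 8: ['silver'] (min_width=6, slack=3)
Line 9: ['wind'] (min_width=4, slack=5)
Line 10: ['house'] (min_width=5, slack=4)
Line 11: ['music'] (min_width=5, slack=4)

Answer: |message  |
|plate    |
|letter   |
|display  |
|salty    |
|problem  |
|wolf   we|
|silver   |
|wind     |
|house    |
|music    |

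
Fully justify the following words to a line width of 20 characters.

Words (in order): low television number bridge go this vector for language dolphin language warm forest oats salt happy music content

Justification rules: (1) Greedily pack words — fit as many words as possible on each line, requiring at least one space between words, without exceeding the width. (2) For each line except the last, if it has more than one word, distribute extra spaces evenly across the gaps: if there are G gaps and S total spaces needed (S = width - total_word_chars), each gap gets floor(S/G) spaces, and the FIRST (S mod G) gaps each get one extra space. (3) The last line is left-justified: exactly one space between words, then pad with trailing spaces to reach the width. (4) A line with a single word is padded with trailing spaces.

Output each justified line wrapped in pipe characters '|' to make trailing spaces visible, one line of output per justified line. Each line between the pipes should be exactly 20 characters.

Answer: |low       television|
|number   bridge   go|
|this    vector   for|
|language     dolphin|
|language warm forest|
|oats    salt   happy|
|music content       |

Derivation:
Line 1: ['low', 'television'] (min_width=14, slack=6)
Line 2: ['number', 'bridge', 'go'] (min_width=16, slack=4)
Line 3: ['this', 'vector', 'for'] (min_width=15, slack=5)
Line 4: ['language', 'dolphin'] (min_width=16, slack=4)
Line 5: ['language', 'warm', 'forest'] (min_width=20, slack=0)
Line 6: ['oats', 'salt', 'happy'] (min_width=15, slack=5)
Line 7: ['music', 'content'] (min_width=13, slack=7)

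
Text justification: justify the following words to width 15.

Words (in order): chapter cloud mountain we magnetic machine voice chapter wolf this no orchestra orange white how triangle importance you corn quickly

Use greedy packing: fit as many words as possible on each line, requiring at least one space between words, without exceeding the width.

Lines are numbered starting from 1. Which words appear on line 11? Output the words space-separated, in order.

Answer: corn quickly

Derivation:
Line 1: ['chapter', 'cloud'] (min_width=13, slack=2)
Line 2: ['mountain', 'we'] (min_width=11, slack=4)
Line 3: ['magnetic'] (min_width=8, slack=7)
Line 4: ['machine', 'voice'] (min_width=13, slack=2)
Line 5: ['chapter', 'wolf'] (min_width=12, slack=3)
Line 6: ['this', 'no'] (min_width=7, slack=8)
Line 7: ['orchestra'] (min_width=9, slack=6)
Line 8: ['orange', 'white'] (min_width=12, slack=3)
Line 9: ['how', 'triangle'] (min_width=12, slack=3)
Line 10: ['importance', 'you'] (min_width=14, slack=1)
Line 11: ['corn', 'quickly'] (min_width=12, slack=3)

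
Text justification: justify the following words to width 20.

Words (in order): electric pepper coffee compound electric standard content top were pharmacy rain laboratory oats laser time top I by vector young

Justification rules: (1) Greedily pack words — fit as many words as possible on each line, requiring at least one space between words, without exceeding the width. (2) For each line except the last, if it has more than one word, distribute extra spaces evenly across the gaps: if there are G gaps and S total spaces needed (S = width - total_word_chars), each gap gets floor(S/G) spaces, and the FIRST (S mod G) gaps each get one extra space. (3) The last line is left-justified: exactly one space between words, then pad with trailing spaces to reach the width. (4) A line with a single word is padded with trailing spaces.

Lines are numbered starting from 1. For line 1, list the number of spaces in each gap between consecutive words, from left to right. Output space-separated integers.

Answer: 6

Derivation:
Line 1: ['electric', 'pepper'] (min_width=15, slack=5)
Line 2: ['coffee', 'compound'] (min_width=15, slack=5)
Line 3: ['electric', 'standard'] (min_width=17, slack=3)
Line 4: ['content', 'top', 'were'] (min_width=16, slack=4)
Line 5: ['pharmacy', 'rain'] (min_width=13, slack=7)
Line 6: ['laboratory', 'oats'] (min_width=15, slack=5)
Line 7: ['laser', 'time', 'top', 'I', 'by'] (min_width=19, slack=1)
Line 8: ['vector', 'young'] (min_width=12, slack=8)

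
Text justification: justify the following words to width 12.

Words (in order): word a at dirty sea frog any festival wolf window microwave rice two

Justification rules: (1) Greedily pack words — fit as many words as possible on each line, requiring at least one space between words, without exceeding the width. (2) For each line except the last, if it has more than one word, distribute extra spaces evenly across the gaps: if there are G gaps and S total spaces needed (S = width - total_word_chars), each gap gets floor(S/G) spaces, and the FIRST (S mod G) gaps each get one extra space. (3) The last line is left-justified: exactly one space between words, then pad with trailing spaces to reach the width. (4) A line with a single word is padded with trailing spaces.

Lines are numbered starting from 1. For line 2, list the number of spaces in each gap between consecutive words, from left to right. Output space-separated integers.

Answer: 4

Derivation:
Line 1: ['word', 'a', 'at'] (min_width=9, slack=3)
Line 2: ['dirty', 'sea'] (min_width=9, slack=3)
Line 3: ['frog', 'any'] (min_width=8, slack=4)
Line 4: ['festival'] (min_width=8, slack=4)
Line 5: ['wolf', 'window'] (min_width=11, slack=1)
Line 6: ['microwave'] (min_width=9, slack=3)
Line 7: ['rice', 'two'] (min_width=8, slack=4)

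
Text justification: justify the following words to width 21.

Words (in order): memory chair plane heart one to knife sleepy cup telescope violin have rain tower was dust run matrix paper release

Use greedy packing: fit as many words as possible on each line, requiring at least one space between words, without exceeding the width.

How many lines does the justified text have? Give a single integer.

Answer: 6

Derivation:
Line 1: ['memory', 'chair', 'plane'] (min_width=18, slack=3)
Line 2: ['heart', 'one', 'to', 'knife'] (min_width=18, slack=3)
Line 3: ['sleepy', 'cup', 'telescope'] (min_width=20, slack=1)
Line 4: ['violin', 'have', 'rain'] (min_width=16, slack=5)
Line 5: ['tower', 'was', 'dust', 'run'] (min_width=18, slack=3)
Line 6: ['matrix', 'paper', 'release'] (min_width=20, slack=1)
Total lines: 6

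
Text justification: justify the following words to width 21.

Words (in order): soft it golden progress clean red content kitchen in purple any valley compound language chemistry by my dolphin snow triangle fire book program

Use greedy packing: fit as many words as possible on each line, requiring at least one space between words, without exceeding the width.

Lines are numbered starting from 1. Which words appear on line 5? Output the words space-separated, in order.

Line 1: ['soft', 'it', 'golden'] (min_width=14, slack=7)
Line 2: ['progress', 'clean', 'red'] (min_width=18, slack=3)
Line 3: ['content', 'kitchen', 'in'] (min_width=18, slack=3)
Line 4: ['purple', 'any', 'valley'] (min_width=17, slack=4)
Line 5: ['compound', 'language'] (min_width=17, slack=4)
Line 6: ['chemistry', 'by', 'my'] (min_width=15, slack=6)
Line 7: ['dolphin', 'snow', 'triangle'] (min_width=21, slack=0)
Line 8: ['fire', 'book', 'program'] (min_width=17, slack=4)

Answer: compound language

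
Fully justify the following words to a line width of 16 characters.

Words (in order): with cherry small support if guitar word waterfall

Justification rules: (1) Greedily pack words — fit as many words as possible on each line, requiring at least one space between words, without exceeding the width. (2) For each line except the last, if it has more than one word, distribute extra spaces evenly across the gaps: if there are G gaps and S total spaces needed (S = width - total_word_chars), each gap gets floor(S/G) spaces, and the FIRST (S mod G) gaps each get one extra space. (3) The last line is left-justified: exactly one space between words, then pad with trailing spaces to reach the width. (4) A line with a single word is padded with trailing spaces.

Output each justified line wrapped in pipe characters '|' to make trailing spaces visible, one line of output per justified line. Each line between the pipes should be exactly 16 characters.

Answer: |with      cherry|
|small support if|
|guitar      word|
|waterfall       |

Derivation:
Line 1: ['with', 'cherry'] (min_width=11, slack=5)
Line 2: ['small', 'support', 'if'] (min_width=16, slack=0)
Line 3: ['guitar', 'word'] (min_width=11, slack=5)
Line 4: ['waterfall'] (min_width=9, slack=7)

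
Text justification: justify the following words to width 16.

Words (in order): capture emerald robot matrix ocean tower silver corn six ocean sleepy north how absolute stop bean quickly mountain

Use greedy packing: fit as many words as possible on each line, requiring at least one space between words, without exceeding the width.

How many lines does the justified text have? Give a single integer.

Line 1: ['capture', 'emerald'] (min_width=15, slack=1)
Line 2: ['robot', 'matrix'] (min_width=12, slack=4)
Line 3: ['ocean', 'tower'] (min_width=11, slack=5)
Line 4: ['silver', 'corn', 'six'] (min_width=15, slack=1)
Line 5: ['ocean', 'sleepy'] (min_width=12, slack=4)
Line 6: ['north', 'how'] (min_width=9, slack=7)
Line 7: ['absolute', 'stop'] (min_width=13, slack=3)
Line 8: ['bean', 'quickly'] (min_width=12, slack=4)
Line 9: ['mountain'] (min_width=8, slack=8)
Total lines: 9

Answer: 9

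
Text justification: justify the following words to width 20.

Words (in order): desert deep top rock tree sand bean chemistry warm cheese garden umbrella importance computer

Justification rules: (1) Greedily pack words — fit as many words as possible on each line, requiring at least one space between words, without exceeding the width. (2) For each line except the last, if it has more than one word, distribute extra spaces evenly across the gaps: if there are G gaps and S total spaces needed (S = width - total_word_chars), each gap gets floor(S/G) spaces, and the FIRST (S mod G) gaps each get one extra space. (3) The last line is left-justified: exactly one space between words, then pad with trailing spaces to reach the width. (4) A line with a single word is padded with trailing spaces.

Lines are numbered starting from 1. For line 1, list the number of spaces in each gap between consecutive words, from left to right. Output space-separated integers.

Line 1: ['desert', 'deep', 'top', 'rock'] (min_width=20, slack=0)
Line 2: ['tree', 'sand', 'bean'] (min_width=14, slack=6)
Line 3: ['chemistry', 'warm'] (min_width=14, slack=6)
Line 4: ['cheese', 'garden'] (min_width=13, slack=7)
Line 5: ['umbrella', 'importance'] (min_width=19, slack=1)
Line 6: ['computer'] (min_width=8, slack=12)

Answer: 1 1 1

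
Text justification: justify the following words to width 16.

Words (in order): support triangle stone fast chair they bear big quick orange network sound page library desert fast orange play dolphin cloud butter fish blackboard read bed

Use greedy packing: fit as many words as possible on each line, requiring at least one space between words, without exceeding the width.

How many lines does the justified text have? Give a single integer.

Answer: 12

Derivation:
Line 1: ['support', 'triangle'] (min_width=16, slack=0)
Line 2: ['stone', 'fast', 'chair'] (min_width=16, slack=0)
Line 3: ['they', 'bear', 'big'] (min_width=13, slack=3)
Line 4: ['quick', 'orange'] (min_width=12, slack=4)
Line 5: ['network', 'sound'] (min_width=13, slack=3)
Line 6: ['page', 'library'] (min_width=12, slack=4)
Line 7: ['desert', 'fast'] (min_width=11, slack=5)
Line 8: ['orange', 'play'] (min_width=11, slack=5)
Line 9: ['dolphin', 'cloud'] (min_width=13, slack=3)
Line 10: ['butter', 'fish'] (min_width=11, slack=5)
Line 11: ['blackboard', 'read'] (min_width=15, slack=1)
Line 12: ['bed'] (min_width=3, slack=13)
Total lines: 12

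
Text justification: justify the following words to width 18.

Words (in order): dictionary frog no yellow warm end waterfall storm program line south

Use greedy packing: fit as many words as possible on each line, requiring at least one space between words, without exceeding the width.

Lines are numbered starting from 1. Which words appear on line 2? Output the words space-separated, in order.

Line 1: ['dictionary', 'frog', 'no'] (min_width=18, slack=0)
Line 2: ['yellow', 'warm', 'end'] (min_width=15, slack=3)
Line 3: ['waterfall', 'storm'] (min_width=15, slack=3)
Line 4: ['program', 'line', 'south'] (min_width=18, slack=0)

Answer: yellow warm end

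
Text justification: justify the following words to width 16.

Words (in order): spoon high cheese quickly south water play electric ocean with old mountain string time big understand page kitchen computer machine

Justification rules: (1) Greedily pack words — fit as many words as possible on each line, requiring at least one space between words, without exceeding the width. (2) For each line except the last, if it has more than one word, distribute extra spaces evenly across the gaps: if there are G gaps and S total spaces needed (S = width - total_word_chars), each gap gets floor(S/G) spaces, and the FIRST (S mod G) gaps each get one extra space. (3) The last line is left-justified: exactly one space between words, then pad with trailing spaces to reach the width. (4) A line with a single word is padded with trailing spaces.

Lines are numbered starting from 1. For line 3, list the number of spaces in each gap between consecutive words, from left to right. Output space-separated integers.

Answer: 1 1

Derivation:
Line 1: ['spoon', 'high'] (min_width=10, slack=6)
Line 2: ['cheese', 'quickly'] (min_width=14, slack=2)
Line 3: ['south', 'water', 'play'] (min_width=16, slack=0)
Line 4: ['electric', 'ocean'] (min_width=14, slack=2)
Line 5: ['with', 'old'] (min_width=8, slack=8)
Line 6: ['mountain', 'string'] (min_width=15, slack=1)
Line 7: ['time', 'big'] (min_width=8, slack=8)
Line 8: ['understand', 'page'] (min_width=15, slack=1)
Line 9: ['kitchen', 'computer'] (min_width=16, slack=0)
Line 10: ['machine'] (min_width=7, slack=9)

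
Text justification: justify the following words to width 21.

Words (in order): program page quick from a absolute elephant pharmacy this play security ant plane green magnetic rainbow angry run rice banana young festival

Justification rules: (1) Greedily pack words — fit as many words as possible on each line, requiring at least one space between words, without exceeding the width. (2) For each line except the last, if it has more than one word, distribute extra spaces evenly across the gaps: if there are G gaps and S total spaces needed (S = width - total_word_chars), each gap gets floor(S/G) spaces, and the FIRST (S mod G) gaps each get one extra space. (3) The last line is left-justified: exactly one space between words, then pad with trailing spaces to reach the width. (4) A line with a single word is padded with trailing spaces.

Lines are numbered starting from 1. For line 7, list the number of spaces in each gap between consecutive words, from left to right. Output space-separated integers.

Line 1: ['program', 'page', 'quick'] (min_width=18, slack=3)
Line 2: ['from', 'a', 'absolute'] (min_width=15, slack=6)
Line 3: ['elephant', 'pharmacy'] (min_width=17, slack=4)
Line 4: ['this', 'play', 'security'] (min_width=18, slack=3)
Line 5: ['ant', 'plane', 'green'] (min_width=15, slack=6)
Line 6: ['magnetic', 'rainbow'] (min_width=16, slack=5)
Line 7: ['angry', 'run', 'rice', 'banana'] (min_width=21, slack=0)
Line 8: ['young', 'festival'] (min_width=14, slack=7)

Answer: 1 1 1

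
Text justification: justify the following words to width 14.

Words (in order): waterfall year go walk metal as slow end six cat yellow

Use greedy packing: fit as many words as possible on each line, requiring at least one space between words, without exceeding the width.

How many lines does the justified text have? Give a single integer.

Line 1: ['waterfall', 'year'] (min_width=14, slack=0)
Line 2: ['go', 'walk', 'metal'] (min_width=13, slack=1)
Line 3: ['as', 'slow', 'end'] (min_width=11, slack=3)
Line 4: ['six', 'cat', 'yellow'] (min_width=14, slack=0)
Total lines: 4

Answer: 4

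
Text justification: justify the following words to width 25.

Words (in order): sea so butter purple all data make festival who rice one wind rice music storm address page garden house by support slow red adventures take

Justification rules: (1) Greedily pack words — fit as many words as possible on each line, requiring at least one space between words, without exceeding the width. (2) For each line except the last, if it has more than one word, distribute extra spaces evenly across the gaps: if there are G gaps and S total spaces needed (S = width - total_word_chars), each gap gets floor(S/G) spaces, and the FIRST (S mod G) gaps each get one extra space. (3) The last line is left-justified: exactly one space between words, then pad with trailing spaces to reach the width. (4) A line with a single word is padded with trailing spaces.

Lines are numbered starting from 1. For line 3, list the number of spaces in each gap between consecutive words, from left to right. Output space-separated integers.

Answer: 2 1 1 1

Derivation:
Line 1: ['sea', 'so', 'butter', 'purple', 'all'] (min_width=24, slack=1)
Line 2: ['data', 'make', 'festival', 'who'] (min_width=22, slack=3)
Line 3: ['rice', 'one', 'wind', 'rice', 'music'] (min_width=24, slack=1)
Line 4: ['storm', 'address', 'page', 'garden'] (min_width=25, slack=0)
Line 5: ['house', 'by', 'support', 'slow', 'red'] (min_width=25, slack=0)
Line 6: ['adventures', 'take'] (min_width=15, slack=10)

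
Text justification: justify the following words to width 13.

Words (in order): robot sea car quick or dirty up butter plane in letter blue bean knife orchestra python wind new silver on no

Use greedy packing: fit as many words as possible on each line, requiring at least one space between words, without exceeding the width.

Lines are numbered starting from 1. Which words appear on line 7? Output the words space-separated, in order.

Answer: knife

Derivation:
Line 1: ['robot', 'sea', 'car'] (min_width=13, slack=0)
Line 2: ['quick', 'or'] (min_width=8, slack=5)
Line 3: ['dirty', 'up'] (min_width=8, slack=5)
Line 4: ['butter', 'plane'] (min_width=12, slack=1)
Line 5: ['in', 'letter'] (min_width=9, slack=4)
Line 6: ['blue', 'bean'] (min_width=9, slack=4)
Line 7: ['knife'] (min_width=5, slack=8)
Line 8: ['orchestra'] (min_width=9, slack=4)
Line 9: ['python', 'wind'] (min_width=11, slack=2)
Line 10: ['new', 'silver', 'on'] (min_width=13, slack=0)
Line 11: ['no'] (min_width=2, slack=11)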